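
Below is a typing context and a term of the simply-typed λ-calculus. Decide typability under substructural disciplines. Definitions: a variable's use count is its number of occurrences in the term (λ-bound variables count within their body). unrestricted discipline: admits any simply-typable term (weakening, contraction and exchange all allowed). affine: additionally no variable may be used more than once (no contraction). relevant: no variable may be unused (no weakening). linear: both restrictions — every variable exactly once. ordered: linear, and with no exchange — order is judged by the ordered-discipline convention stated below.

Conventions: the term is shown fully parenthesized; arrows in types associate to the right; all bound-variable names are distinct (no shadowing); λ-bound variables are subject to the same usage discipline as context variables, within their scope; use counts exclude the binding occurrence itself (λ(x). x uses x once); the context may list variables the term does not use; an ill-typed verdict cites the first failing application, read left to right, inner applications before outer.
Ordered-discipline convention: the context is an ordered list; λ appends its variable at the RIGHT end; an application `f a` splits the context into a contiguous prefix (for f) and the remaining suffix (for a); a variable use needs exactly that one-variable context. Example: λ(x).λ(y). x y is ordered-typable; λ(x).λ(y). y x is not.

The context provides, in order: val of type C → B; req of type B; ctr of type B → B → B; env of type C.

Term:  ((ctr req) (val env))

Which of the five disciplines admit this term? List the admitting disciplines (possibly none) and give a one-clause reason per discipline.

admitted in: linear, affine, relevant, unrestricted
usage: val=1; req=1; ctr=1; env=1
order of uses: ctr, req, val, env
typing: well-typed — term : B
ordered: ✗, use order ctr, req, val, env needs exchange
linear: ✓, single use per variable (val, req, ctr, env)
affine: ✓, val, req, ctr, env: no repeats, contraction unneeded
relevant: ✓, none of val, req, ctr, env goes unused
unrestricted: ✓, typability at B is all that's needed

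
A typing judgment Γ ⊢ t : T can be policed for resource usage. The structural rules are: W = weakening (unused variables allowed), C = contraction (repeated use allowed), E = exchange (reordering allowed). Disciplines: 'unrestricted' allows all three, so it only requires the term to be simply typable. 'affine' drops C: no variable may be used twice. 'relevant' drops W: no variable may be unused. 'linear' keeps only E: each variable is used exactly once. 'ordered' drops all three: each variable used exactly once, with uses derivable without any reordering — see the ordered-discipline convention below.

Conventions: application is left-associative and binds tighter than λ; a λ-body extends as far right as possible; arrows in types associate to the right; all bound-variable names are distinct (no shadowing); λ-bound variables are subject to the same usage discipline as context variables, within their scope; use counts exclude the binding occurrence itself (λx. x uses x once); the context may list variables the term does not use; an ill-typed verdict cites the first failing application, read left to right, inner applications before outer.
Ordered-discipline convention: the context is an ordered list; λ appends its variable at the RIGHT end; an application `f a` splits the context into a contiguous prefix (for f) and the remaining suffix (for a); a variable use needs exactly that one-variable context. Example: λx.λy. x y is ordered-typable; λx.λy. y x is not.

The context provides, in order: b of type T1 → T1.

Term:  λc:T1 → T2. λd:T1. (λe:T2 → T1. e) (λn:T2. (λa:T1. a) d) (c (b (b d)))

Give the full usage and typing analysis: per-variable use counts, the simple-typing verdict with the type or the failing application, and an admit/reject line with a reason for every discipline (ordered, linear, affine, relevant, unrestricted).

variable uses: b: 2×; c [bound]: 1×; d [bound]: 2×; e [bound]: 1×; n [bound]: 0×; a [bound]: 1×
left-to-right use order: e, a, d, c, b, b, d
typing: the term checks, with type (T1 → T2) → T1 → T1
ordered: ✗ — uses contraction: b ×2, d ×2; needs weakening: n unused
linear: ✗ — uses contraction: b ×2, d ×2; needs weakening: n unused
affine: ✗ — uses contraction: b ×2, d ×2
relevant: ✗ — needs weakening: n unused
unrestricted: ✓ — type-checks ((T1 → T2) → T1 → T1) and nothing is barred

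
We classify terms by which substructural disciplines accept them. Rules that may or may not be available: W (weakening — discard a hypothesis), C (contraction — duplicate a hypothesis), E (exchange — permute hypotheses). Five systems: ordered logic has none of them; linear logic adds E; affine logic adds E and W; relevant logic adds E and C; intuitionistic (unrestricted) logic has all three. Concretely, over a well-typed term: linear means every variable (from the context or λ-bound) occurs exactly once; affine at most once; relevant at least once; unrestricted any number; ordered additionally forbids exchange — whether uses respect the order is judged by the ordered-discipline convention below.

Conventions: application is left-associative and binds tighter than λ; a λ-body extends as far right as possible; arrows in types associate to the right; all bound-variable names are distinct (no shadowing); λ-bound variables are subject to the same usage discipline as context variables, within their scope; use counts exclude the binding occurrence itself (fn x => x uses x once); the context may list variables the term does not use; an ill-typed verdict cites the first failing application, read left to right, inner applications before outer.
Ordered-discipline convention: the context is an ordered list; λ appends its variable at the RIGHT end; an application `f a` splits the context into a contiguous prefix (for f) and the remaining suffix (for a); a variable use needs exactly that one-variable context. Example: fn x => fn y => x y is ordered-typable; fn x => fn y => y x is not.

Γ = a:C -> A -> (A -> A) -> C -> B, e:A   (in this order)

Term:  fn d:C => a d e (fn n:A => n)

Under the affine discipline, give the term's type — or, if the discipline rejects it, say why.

term : C -> C -> B
usage: a: 1, e: 1, d (λ-bound): 1, n (λ-bound): 1
order of uses: a, d, e, n
typing: the term checks, with type C -> C -> B
all disciplines: ordered ✗ | linear ✓ | affine ✓ | relevant ✓ | unrestricted ✓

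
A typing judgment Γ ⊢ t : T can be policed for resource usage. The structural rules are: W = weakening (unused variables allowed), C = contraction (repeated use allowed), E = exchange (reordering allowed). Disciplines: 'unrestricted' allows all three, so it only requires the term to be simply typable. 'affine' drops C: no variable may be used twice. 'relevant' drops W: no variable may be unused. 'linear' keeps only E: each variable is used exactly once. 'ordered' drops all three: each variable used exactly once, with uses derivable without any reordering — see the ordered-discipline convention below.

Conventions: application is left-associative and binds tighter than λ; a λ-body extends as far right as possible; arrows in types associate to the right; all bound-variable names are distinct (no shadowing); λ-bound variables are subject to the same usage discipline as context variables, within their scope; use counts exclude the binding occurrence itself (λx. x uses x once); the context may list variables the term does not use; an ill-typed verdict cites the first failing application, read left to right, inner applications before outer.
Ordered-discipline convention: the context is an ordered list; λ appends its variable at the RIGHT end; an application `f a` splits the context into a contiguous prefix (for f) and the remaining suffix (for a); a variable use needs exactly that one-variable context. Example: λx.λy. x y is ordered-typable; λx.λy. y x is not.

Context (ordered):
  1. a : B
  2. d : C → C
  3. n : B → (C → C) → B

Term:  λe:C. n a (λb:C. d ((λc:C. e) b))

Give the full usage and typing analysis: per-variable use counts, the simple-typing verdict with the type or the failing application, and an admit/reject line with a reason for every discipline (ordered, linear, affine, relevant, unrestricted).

variable uses: a=1; d=1; n=1; e (bound)=1; b (bound)=1; c (bound)=0
left-to-right use order: n, a, d, e, b
typing: the term checks, with type C → B
ordered ✗ (unused: c — weakening required)
linear ✗ (unused: c — weakening required)
affine ✓ (no duplicate uses among a, d, n, e, b, c)
relevant ✗ (unused: c — weakening required)
unrestricted ✓ (type-checks (C → B) and nothing is barred)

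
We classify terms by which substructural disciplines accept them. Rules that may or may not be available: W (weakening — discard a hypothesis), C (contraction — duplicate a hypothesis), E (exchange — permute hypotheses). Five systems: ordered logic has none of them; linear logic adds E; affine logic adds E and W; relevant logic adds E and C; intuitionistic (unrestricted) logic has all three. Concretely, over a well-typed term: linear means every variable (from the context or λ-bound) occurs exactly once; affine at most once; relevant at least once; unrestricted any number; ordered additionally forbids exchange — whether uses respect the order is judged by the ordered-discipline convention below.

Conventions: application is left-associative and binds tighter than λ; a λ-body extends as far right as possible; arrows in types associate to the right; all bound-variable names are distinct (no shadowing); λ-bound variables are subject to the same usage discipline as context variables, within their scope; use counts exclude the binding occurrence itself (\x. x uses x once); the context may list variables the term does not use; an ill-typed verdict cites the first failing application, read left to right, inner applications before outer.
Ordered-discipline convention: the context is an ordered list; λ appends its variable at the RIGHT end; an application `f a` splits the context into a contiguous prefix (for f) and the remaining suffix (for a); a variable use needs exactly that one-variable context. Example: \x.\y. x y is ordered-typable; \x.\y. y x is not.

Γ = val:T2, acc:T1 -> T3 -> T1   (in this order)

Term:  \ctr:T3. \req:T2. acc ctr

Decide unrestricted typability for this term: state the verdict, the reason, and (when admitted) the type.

no — a type mismatch blocks all five
use counts: val: 0; acc: 1; ctr (λ-bound): 1; req (λ-bound): 0
order of uses: acc, ctr
typing: ill-typed: an argument T3 mismatches the expected T1
per-discipline verdicts: ordered ✗ | linear ✗ | affine ✗ | relevant ✗ | unrestricted ✗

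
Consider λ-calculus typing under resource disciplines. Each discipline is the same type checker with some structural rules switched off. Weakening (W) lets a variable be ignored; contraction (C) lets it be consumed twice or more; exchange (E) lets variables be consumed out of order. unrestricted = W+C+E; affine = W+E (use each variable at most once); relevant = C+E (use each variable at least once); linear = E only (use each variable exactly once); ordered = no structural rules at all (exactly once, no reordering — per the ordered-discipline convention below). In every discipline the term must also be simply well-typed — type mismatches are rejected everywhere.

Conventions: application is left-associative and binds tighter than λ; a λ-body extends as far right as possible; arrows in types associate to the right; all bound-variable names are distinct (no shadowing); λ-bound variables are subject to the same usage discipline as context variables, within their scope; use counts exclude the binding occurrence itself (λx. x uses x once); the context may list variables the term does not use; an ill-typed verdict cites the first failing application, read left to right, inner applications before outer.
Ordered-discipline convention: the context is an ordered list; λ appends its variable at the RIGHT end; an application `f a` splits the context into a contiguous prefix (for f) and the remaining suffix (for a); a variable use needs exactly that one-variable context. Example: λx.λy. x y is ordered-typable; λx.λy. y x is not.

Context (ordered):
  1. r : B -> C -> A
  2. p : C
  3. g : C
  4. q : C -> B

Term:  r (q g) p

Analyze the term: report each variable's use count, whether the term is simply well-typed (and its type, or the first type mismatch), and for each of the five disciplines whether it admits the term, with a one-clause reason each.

variable uses: r ×1, p ×1, g ×1, q ×1
use order (left to right): r, q, g, p
typing: well-typed — term : A
ordered: ✗ — no contiguous prefix/suffix split fits r, q, g, p
linear: ✓ — exactly-once usage across r, p, g, q
affine: ✓ — none of r, p, g, q used more than once
relevant: ✓ — r, p, g, q: all used, weakening unneeded
unrestricted: ✓ — well-typed at A; no restrictions here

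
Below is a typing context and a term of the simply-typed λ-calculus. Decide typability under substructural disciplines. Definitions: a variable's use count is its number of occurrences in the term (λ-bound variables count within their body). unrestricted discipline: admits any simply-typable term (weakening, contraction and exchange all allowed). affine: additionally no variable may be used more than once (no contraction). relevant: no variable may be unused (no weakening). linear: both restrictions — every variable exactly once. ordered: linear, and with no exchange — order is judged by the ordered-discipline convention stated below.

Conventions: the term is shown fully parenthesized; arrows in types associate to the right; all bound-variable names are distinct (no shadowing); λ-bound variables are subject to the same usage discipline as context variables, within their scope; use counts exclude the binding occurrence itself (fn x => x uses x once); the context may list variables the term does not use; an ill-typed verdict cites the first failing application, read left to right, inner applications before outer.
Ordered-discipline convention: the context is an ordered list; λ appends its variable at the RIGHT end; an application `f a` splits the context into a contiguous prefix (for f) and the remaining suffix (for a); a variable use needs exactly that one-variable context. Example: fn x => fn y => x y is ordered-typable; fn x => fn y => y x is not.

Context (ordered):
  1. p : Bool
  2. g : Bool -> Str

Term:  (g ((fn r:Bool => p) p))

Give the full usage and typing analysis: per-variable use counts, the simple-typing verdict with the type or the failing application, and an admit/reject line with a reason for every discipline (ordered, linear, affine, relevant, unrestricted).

variable uses: p ×2; g ×1; r [bound] ×0
use order (left to right): g, p, p
typing: the term checks, with type Str
ordered: ✗ — uses contraction: p ×2; unused: r — weakening required
linear: ✗ — uses contraction: p ×2; unused: r — weakening required
affine: ✗ — uses contraction: p ×2
relevant: ✗ — unused: r — weakening required
unrestricted: ✓ — typability at Str is all that's needed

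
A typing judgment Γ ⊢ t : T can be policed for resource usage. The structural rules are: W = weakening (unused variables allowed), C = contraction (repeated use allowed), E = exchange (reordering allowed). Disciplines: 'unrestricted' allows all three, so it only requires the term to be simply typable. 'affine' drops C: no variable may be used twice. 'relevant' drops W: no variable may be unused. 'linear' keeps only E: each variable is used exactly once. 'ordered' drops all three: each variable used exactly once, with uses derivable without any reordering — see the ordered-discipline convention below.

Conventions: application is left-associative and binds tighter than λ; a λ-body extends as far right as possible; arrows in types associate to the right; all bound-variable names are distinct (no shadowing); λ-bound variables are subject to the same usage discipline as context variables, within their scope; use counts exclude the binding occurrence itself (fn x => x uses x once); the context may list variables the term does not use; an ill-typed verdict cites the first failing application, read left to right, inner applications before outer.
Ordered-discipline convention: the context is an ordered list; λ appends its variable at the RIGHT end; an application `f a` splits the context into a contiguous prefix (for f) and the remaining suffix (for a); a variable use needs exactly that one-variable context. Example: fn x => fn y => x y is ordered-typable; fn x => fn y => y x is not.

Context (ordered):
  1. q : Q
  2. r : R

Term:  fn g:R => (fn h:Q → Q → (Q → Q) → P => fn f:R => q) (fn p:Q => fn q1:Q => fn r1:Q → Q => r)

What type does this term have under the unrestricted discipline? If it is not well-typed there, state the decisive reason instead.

not well-typed under unrestricted — not simply typable
use counts: q: 1; r: 1; g (λ-bound): 0; h (λ-bound): 0; f (λ-bound): 0; p (λ-bound): 0; q1 (λ-bound): 0; r1 (λ-bound): 0
uses in reading order: q, r
typing: ill-typed: an argument Q → Q → (Q → Q) → R mismatches the expected Q → Q → (Q → Q) → P
all disciplines: ordered ✗ · linear ✗ · affine ✗ · relevant ✗ · unrestricted ✗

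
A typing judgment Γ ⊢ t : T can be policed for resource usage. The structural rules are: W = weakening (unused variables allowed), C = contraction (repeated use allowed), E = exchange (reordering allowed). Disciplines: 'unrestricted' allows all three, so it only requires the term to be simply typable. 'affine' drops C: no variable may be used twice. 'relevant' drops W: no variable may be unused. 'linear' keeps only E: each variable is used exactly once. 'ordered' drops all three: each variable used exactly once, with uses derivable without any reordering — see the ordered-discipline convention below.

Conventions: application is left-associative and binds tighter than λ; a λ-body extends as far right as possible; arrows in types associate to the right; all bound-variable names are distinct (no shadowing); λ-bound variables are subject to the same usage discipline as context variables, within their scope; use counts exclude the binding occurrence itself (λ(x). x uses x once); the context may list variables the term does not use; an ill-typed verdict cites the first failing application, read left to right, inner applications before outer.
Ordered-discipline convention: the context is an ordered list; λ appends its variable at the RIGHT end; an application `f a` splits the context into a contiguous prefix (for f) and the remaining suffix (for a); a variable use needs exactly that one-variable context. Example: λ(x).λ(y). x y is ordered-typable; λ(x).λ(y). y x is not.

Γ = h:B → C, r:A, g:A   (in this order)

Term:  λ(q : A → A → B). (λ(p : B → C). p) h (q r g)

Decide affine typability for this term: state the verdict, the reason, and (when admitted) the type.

yes — at most one use each (h, r, g, q, p); term : (A → A → B) → C
use counts: h: 1, r: 1, g: 1, q (λ-bound): 1, p (λ-bound): 1
left-to-right use order: p, h, q, r, g
typing: the term checks, with type (A → A → B) → C
per-discipline verdicts: ordered ✗, linear ✓, affine ✓, relevant ✓, unrestricted ✓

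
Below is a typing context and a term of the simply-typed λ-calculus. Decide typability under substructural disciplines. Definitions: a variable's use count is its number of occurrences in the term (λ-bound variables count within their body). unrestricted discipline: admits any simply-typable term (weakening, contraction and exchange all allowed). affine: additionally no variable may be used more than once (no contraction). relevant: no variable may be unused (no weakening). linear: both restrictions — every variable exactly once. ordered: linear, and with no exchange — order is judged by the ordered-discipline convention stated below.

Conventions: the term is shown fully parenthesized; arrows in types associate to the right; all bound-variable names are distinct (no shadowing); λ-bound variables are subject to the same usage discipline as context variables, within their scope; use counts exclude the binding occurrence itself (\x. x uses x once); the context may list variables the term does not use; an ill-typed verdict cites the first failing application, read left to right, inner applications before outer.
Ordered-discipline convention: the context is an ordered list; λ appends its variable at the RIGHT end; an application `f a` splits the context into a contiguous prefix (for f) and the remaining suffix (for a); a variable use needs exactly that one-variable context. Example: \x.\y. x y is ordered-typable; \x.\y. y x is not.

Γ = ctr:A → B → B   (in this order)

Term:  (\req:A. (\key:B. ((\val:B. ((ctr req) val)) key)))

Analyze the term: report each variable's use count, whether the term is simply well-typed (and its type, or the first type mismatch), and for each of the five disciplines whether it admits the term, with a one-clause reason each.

use counts: ctr: 1, req (bound): 1, key (bound): 1, val (bound): 1
use order (left to right): ctr, req, val, key
typing: the term checks, with type A → B → B
ordered: ✓, ctr, req, key, val once each; derivable with no W/C/E
linear: ✓, ctr, req, key, val: one use apiece
affine: ✓, no duplicate uses among ctr, req, key, val
relevant: ✓, none of ctr, req, key, val goes unused
unrestricted: ✓, type-checks (A → B → B) and nothing is barred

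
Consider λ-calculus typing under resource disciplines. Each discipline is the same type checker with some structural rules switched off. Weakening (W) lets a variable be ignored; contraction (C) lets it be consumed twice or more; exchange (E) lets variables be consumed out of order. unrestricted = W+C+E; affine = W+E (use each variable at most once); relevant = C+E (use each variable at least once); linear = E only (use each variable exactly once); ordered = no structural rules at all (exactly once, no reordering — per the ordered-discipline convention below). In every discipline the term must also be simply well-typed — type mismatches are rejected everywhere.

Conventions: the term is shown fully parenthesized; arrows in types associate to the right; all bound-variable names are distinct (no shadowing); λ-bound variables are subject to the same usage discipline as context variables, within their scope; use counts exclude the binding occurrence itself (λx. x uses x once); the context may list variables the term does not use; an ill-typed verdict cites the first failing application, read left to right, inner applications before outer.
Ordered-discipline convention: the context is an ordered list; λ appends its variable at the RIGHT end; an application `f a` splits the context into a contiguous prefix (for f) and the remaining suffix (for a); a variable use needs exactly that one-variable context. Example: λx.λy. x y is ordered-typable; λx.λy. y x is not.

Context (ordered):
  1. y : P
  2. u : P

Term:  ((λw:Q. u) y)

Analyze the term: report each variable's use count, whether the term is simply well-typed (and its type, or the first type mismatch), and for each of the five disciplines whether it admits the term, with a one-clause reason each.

counts: y=1, u=1, w (λ-bound)=0
order of uses: u, y
typing: ill-typed: a function awaiting Q gets P
ordered: ✗ — not simply typable
linear: ✗ — fails simple typing
affine: ✗ — a type mismatch blocks all five
relevant: ✗ — the type mismatch rejects it
unrestricted: ✗ — not simply typable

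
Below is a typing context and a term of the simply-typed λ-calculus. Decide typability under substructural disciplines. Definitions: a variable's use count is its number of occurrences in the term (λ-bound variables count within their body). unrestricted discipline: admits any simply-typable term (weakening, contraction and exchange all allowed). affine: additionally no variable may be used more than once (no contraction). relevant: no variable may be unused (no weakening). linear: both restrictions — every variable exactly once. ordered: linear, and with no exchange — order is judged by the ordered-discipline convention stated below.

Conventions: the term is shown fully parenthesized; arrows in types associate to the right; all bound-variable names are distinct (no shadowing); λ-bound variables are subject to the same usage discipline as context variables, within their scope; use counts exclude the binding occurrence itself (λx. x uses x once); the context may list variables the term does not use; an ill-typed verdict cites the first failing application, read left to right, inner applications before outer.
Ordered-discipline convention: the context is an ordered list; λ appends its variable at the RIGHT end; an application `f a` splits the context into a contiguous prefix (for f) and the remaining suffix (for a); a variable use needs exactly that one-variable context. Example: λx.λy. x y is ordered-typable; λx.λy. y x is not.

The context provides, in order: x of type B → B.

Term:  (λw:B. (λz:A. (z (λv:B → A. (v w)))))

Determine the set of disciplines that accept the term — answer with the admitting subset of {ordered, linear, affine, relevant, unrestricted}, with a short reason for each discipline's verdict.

admitting disciplines: none
use counts: x ×0; w (λ-bound) ×1; z (λ-bound) ×1; v (λ-bound) ×1
left-to-right use order: z, v, w
typing: ill-typed: non-function type A applied to an argument
ordered: ✗ — not simply typable
linear: ✗ — fails simple typing
affine: ✗ — a type mismatch blocks all five
relevant: ✗ — the type mismatch rejects it
unrestricted: ✗ — not simply typable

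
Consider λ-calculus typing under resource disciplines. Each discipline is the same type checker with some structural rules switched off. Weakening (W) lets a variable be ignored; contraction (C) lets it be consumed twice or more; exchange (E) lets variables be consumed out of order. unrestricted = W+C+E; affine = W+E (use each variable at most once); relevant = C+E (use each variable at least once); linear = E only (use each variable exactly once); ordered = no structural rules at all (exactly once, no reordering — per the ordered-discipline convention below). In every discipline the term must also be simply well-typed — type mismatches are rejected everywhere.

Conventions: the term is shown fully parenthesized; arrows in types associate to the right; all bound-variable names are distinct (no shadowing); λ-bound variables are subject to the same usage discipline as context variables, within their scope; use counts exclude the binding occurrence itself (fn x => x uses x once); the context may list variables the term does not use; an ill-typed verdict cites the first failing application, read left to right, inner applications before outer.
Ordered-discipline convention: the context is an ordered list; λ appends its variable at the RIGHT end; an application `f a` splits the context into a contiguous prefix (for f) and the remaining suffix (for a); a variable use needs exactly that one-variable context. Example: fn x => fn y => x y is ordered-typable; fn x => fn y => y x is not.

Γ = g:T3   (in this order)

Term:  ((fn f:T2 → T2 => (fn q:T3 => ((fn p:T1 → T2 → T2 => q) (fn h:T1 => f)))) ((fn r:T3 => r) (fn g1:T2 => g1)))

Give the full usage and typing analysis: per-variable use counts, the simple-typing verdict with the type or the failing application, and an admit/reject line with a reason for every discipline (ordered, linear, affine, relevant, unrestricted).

use counts: g: 0×, f (λ-bound): 1×, q (λ-bound): 1×, p (λ-bound): 0×, h (λ-bound): 0×, r (λ-bound): 1×, g1 (λ-bound): 1×
order of uses: q, f, r, g1
typing: ill-typed: a function awaiting T3 gets T2 → T2
ordered ✗ (fails simple typing)
linear ✗ (a type mismatch blocks all five)
affine ✗ (the type mismatch rejects it)
relevant ✗ (not simply typable)
unrestricted ✗ (fails simple typing)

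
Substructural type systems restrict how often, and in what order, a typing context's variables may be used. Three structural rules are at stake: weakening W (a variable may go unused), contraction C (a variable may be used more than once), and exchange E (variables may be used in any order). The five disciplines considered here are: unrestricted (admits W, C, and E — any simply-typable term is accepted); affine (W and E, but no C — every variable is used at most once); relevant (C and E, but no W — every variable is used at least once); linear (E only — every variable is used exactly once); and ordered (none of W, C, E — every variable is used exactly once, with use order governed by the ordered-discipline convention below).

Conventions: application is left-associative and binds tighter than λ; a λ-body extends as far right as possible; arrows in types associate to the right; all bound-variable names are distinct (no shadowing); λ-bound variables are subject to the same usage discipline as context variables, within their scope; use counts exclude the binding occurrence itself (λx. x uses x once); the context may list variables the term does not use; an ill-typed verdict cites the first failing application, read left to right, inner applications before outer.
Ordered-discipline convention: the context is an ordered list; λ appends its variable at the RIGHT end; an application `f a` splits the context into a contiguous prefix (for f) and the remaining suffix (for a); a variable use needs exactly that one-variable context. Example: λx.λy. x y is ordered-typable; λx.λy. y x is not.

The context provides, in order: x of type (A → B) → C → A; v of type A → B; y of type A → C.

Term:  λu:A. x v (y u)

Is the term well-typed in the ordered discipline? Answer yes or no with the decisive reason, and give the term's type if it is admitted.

yes — one use each (x, v, y, u); ordered split holds; term : A → A
use counts: x: 1×, v: 1×, y: 1×, u (bound): 1×
use order (left to right): x, v, y, u
typing: well-typed — term : A → A
summary: ordered ✓, linear ✓, affine ✓, relevant ✓, unrestricted ✓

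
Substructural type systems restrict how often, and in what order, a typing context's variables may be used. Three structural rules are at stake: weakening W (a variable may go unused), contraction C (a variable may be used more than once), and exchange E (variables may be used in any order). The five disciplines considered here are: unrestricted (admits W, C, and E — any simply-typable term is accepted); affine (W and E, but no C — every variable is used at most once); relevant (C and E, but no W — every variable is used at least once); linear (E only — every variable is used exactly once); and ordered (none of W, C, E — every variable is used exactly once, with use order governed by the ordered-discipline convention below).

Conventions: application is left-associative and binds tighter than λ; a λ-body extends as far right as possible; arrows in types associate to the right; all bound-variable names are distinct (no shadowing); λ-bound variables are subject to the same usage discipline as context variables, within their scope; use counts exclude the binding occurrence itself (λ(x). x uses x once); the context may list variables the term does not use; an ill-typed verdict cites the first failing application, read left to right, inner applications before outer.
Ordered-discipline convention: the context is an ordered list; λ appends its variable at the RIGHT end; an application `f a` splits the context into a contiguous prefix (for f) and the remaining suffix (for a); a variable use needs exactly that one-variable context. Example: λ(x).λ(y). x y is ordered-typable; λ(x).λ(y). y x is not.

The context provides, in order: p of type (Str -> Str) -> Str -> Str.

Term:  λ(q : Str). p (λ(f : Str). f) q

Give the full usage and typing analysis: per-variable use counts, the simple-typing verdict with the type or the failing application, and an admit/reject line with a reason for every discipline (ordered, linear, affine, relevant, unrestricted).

counts: p: 1, q (bound): 1, f (bound): 1
use order (left to right): p, f, q
typing: well-typed — term : Str -> Str
ordered: ✓ — p, q, f once each; derivable with no W/C/E
linear: ✓ — p, q, f: one use apiece
affine: ✓ — p, q, f: no repeats, contraction unneeded
relevant: ✓ — none of p, q, f goes unused
unrestricted: ✓ — typability at Str -> Str is all that's needed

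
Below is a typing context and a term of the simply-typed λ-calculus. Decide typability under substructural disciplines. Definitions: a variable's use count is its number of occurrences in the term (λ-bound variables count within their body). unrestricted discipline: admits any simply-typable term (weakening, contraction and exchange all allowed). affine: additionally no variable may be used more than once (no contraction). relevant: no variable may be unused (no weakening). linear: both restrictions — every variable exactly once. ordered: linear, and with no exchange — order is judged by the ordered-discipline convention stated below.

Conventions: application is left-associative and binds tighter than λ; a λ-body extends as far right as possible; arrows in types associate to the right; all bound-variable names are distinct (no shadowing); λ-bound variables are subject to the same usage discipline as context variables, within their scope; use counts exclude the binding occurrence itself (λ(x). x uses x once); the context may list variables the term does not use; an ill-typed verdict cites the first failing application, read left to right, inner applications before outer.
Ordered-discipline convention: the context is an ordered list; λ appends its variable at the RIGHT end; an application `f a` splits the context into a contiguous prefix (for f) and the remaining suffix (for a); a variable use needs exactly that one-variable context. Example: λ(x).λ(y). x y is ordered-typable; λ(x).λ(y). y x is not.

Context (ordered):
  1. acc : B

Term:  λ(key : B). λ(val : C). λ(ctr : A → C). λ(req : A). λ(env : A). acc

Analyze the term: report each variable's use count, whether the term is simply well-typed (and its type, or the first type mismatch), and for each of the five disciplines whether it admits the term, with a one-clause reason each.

variable uses: acc: 1×; key [bound]: 0×; val [bound]: 0×; ctr [bound]: 0×; req [bound]: 0×; env [bound]: 0×
use order (left to right): acc
typing: ✓ — B → C → (A → C) → A → A → B
ordered: ✗, key, val, ctr, req, env never used (weakening)
linear: ✗, key, val, ctr, req, env never used (weakening)
affine: ✓, no duplicate uses among acc, key, val, ctr, req, env
relevant: ✗, key, val, ctr, req, env never used (weakening)
unrestricted: ✓, well-typed at B → C → (A → C) → A → A → B; no restrictions here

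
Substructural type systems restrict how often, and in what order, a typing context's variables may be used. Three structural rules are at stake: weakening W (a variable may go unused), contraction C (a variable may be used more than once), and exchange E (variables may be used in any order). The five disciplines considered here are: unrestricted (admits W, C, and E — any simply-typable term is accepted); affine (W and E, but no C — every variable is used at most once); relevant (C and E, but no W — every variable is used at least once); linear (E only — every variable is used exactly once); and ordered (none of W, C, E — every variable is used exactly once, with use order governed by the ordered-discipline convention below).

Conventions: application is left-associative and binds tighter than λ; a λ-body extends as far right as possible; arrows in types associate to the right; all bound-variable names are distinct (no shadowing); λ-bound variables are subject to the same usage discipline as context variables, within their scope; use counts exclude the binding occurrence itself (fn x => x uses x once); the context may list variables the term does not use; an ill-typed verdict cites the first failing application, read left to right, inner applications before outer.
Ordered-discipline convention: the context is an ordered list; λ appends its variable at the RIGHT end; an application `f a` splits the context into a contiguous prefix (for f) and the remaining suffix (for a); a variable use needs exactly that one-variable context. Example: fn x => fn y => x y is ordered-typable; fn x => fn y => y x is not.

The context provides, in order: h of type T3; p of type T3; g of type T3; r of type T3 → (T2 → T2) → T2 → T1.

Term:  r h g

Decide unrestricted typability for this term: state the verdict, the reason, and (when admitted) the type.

no — the type mismatch rejects it
variable uses: h: 1×, p: 0×, g: 1×, r: 1×
left-to-right use order: r, h, g
typing: ill-typed: a function awaiting T2 → T2 gets T3
across the five disciplines: ordered ✗ · linear ✗ · affine ✗ · relevant ✗ · unrestricted ✗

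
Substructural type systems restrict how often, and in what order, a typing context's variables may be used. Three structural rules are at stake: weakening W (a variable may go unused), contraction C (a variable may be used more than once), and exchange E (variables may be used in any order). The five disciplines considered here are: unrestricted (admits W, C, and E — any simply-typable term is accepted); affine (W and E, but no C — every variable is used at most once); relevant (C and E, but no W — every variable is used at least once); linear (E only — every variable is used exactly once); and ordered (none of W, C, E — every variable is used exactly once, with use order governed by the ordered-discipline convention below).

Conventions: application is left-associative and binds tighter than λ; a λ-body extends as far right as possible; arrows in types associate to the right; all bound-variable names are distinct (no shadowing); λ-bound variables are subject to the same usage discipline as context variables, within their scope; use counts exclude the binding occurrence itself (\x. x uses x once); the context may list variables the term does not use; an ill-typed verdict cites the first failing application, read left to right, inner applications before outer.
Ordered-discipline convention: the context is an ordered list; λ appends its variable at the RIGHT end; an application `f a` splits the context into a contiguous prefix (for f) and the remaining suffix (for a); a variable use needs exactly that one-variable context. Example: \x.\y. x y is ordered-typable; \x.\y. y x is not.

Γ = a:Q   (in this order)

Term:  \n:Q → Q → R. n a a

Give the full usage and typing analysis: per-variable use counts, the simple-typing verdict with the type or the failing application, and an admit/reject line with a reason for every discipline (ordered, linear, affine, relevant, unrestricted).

usage: a: 2×; n [bound]: 1×
order of uses: n, a, a
typing: well-typed at (Q → Q → R) → R
ordered: ✗, repeated use of a ×2
linear: ✗, repeated use of a ×2
affine: ✗, repeated use of a ×2
relevant: ✓, a, n: all used, weakening unneeded
unrestricted: ✓, well-typed at (Q → Q → R) → R; no restrictions here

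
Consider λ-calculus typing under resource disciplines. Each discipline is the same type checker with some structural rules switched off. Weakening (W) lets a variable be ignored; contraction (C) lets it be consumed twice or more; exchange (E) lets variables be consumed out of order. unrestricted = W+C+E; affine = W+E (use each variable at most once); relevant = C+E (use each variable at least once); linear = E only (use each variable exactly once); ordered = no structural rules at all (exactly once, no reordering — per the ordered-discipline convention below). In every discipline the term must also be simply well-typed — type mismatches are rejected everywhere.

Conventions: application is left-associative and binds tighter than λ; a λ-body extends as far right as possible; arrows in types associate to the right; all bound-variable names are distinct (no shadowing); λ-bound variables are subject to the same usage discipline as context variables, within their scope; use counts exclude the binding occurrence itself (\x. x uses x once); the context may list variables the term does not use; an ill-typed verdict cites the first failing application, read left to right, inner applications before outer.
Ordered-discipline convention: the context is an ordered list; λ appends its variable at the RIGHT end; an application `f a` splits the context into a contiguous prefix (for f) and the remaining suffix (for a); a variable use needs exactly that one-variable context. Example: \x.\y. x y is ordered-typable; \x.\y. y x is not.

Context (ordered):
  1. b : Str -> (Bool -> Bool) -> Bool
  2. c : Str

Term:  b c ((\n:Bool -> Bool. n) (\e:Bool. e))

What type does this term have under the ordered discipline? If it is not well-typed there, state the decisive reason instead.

term : Bool
variable uses: b ×1; c ×1; n (λ-bound) ×1; e (λ-bound) ×1
order of uses: b, c, n, e
typing: well-typed — term : Bool
all disciplines: ordered ✓ · linear ✓ · affine ✓ · relevant ✓ · unrestricted ✓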